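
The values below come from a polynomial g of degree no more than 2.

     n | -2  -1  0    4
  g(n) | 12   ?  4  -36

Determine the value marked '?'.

9

The 3 known points determine the degree-2 polynomial uniquely.
Write g(n) = an^2 + bn + c. Substituting each data point gives a linear system:
  4a - 2b + c = 12
  c = 4
  16a + 4b + c = -36
Solving the system yields a = -1, b = -6, c = 4.
So g(n) = -n² - 6n + 4.
Then g(-1) = 9.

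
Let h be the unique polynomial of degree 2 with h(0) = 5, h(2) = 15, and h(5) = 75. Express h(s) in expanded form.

h(s) = 3s^2 - s + 5

Write h(s) = as^2 + bs + c. Substituting each data point gives a linear system:
  c = 5
  4a + 2b + c = 15
  25a + 5b + c = 75
Solving the system yields a = 3, b = -1, c = 5.
So h(s) = 3s^2 - s + 5.
Check: h(2) = 15. ✓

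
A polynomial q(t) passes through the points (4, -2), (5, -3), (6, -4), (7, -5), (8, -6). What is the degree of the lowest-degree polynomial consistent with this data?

1

Forward differences of the values at t = 4, 5, 6, 7, 8:
  q  : -2  -3  -4  -5  -6
  Δ  : -1  -1  -1  -1
  Δ^2: 0  0  0
  Δ^3: 0  0
  Δ^4: 0
The first differences are constant (-1) and nonzero, while all higher differences vanish, so the minimal degree is 1.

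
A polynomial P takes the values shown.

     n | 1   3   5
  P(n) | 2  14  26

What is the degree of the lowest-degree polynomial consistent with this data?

1

Forward differences of the values at n = 1, 3, 5:
  P  : 2  14  26
  Δ  : 12  12
  Δ^2: 0
The first differences are constant (12) and nonzero, while all higher differences vanish, so the minimal degree is 1.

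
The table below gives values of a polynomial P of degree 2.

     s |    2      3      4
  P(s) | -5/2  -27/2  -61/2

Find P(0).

3/2

Using the Lagrange interpolation formula with nodes 2, 3, 4:
  L_0(s) = (s - 3)(s - 4) / 2
  L_1(s) = (s - 2)(s - 4) / -1
  L_2(s) = (s - 2)(s - 3) / 2
Then P(s) = -5/2·L_0(s) - 27/2·L_1(s) - 61/2·L_2(s).
Expanding and collecting terms gives P(s) = -3s² + 4s + 3/2.
Evaluating at s = 0: P(0) = 3/2.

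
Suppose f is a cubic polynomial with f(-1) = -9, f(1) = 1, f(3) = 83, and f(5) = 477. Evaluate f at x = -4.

-414

Write f(x) = ax^3 + bx^2 + cx + d. Substituting each data point gives a linear system:
  -a + b - c + d = -9
  a + b + c + d = 1
  27a + 9b + 3c + d = 83
  125a + 25b + 5c + d = 477
Solving the system yields a = 5, b = -6, c = 0, d = 2.
So f(x) = 5x^3 - 6x^2 + 2.
Then f(-4) = -414.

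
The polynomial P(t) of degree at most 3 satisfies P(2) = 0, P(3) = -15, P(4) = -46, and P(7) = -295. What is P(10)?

Write P(t) = at^3 + bt^2 + ct + d. Substituting each data point gives a linear system:
  8a + 4b + 2c + d = 0
  27a + 9b + 3c + d = -15
  64a + 16b + 4c + d = -46
  343a + 49b + 7c + d = -295
Solving the system yields a = -1, b = 1, c = -1, d = 6.
So P(t) = -t^3 + t^2 - t + 6.
Then P(10) = -904.

-904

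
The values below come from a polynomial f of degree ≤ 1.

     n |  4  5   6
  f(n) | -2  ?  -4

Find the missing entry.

The 2 known points determine the degree-1 polynomial uniquely.
Write f(n) = an + b. Substituting each data point gives a linear system:
  4a + b = -2
  6a + b = -4
Solving the system yields a = -1, b = 2.
So f(n) = -n + 2.
Then f(5) = -3.

-3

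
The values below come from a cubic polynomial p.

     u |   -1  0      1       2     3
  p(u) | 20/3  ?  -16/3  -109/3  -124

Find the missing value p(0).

On equispaced nodes a degree-3 polynomial has vanishing fourth forward difference, so
  p(-1) - 4·p(0) + 6·p(1) - 4·p(2) + p(3) = 0.
Substituting the known values and solving for p(0):
  -4·p(0) = 4
  p(0) = -1.

-1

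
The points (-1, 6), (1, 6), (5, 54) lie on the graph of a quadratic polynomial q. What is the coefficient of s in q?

Write q(s) = as^2 + bs + c. Substituting each data point gives a linear system:
  a - b + c = 6
  a + b + c = 6
  25a + 5b + c = 54
Solving the system yields a = 2, b = 0, c = 4.
So q(s) = 2s^2 + 4.
The coefficient of s is 0.

0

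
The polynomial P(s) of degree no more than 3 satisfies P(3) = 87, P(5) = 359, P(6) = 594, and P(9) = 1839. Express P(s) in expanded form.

P(s) = 2s^3 + 5s^2 - 2s - 6

Write P(s) = as^3 + bs^2 + cs + d. Substituting each data point gives a linear system:
  27a + 9b + 3c + d = 87
  125a + 25b + 5c + d = 359
  216a + 36b + 6c + d = 594
  729a + 81b + 9c + d = 1839
Solving the system yields a = 2, b = 5, c = -2, d = -6.
So P(s) = 2s³ + 5s² - 2s - 6.
Check: P(6) = 594. ✓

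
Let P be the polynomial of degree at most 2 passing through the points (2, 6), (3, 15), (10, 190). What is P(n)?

Write P(n) = an^2 + bn + c. Substituting each data point gives a linear system:
  4a + 2b + c = 6
  9a + 3b + c = 15
  100a + 10b + c = 190
Solving the system yields a = 2, b = -1, c = 0.
So P(n) = 2n^2 - n.
Check: P(3) = 15. ✓

P(n) = 2n^2 - n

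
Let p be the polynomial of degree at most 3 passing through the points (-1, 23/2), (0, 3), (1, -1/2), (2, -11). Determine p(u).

Write p(u) = au^3 + bu^2 + cu + d. Substituting each data point gives a linear system:
  -a + b - c + d = 23/2
  d = 3
  a + b + c + d = -1/2
  8a + 4b + 2c + d = -11
Solving the system yields a = -2, b = 5/2, c = -4, d = 3.
So p(u) = -2u^3 + (5/2)u^2 - 4u + 3.
Check: p(0) = 3. ✓

p(u) = -2u^3 + (5/2)u^2 - 4u + 3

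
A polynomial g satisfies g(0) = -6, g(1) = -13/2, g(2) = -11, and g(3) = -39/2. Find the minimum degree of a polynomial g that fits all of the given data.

Forward differences of the values at t = 0, 1, 2, 3:
  g  : -6  -13/2  -11  -39/2
  Δ  : -1/2  -9/2  -17/2
  Δ^2: -4  -4
  Δ^3: 0
The second differences are constant (-4) and nonzero, while all higher differences vanish, so the minimal degree is 2.

2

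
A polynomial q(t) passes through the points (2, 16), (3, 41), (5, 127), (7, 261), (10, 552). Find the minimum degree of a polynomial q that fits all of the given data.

Divided differences on the nodes 2, 3, 5, 7, 10:
  order 0: 16  41  127  261  552
  order 1: 25  43  67  97
  order 2: 6  6  6
  order 3: 0  0
  order 4: 0
The order-2 divided differences are all 6 (nonzero) and every higher order vanishes, so the data lies on a polynomial of degree exactly 2.

2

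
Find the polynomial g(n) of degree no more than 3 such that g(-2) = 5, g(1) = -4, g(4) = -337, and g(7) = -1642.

Using the Lagrange interpolation formula with nodes -2, 1, 4, 7:
  L_0(n) = (n - 1)(n - 4)(n - 7) / -162
  L_1(n) = (n + 2)(n - 4)(n - 7) / 54
  L_2(n) = (n + 2)(n - 1)(n - 7) / -54
  L_3(n) = (n + 2)(n - 1)(n - 4) / 162
Then g(n) = 5·L_0(n) - 4·L_1(n) - 337·L_2(n) - 1642·L_3(n).
Expanding and collecting terms gives g(n) = -4n^3 - 6n^2 + 3n + 3.
Check: g(4) = -337. ✓

g(n) = -4n^3 - 6n^2 + 3n + 3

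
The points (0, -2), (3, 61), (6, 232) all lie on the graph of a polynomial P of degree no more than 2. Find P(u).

Write P(u) = au^2 + bu + c. Substituting each data point gives a linear system:
  c = -2
  9a + 3b + c = 61
  36a + 6b + c = 232
Solving the system yields a = 6, b = 3, c = -2.
So P(u) = 6u^2 + 3u - 2.
Check: P(3) = 61. ✓

P(u) = 6u^2 + 3u - 2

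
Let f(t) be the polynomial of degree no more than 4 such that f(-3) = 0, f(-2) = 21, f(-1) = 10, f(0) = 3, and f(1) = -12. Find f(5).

Using the Lagrange interpolation formula with nodes -3, -2, -1, 0, 1:
  L_0(t) = (t + 2)(t + 1)t(t - 1) / 24
  L_1(t) = (t + 3)(t + 1)t(t - 1) / -6
  L_2(t) = (t + 3)(t + 2)t(t - 1) / 4
  L_3(t) = (t + 3)(t + 2)(t + 1)(t - 1) / -6
  L_4(t) = (t + 3)(t + 2)(t + 1)t / 24
Then f(t) = 0·L_0(t) + 21·L_1(t) + 10·L_2(t) + 3·L_3(t) - 12·L_4(t).
Expanding and collecting terms gives f(t) = -2t^4 - 6t^3 - 2t^2 - 5t + 3.
Evaluating at t = 5: f(5) = -2072.

-2072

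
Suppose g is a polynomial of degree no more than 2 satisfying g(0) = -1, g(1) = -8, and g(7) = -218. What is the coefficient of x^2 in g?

-4

Write g(x) = ax^2 + bx + c. Substituting each data point gives a linear system:
  c = -1
  a + b + c = -8
  49a + 7b + c = -218
Solving the system yields a = -4, b = -3, c = -1.
So g(x) = -4x² - 3x - 1.
The leading coefficient is -4.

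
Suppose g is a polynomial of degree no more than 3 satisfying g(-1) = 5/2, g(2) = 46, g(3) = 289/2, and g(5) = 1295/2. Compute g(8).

2617

Using the Lagrange interpolation formula with nodes -1, 2, 3, 5:
  L_0(t) = (t - 2)(t - 3)(t - 5) / -72
  L_1(t) = (t + 1)(t - 3)(t - 5) / 9
  L_2(t) = (t + 1)(t - 2)(t - 5) / -8
  L_3(t) = (t + 1)(t - 2)(t - 3) / 36
Then g(t) = 5/2·L_0(t) + 46·L_1(t) + 289/2·L_2(t) + 1295/2·L_3(t).
Expanding and collecting terms gives g(t) = 5t^3 + t^2 - (3/2)t + 5.
Evaluating at t = 8: g(8) = 2617.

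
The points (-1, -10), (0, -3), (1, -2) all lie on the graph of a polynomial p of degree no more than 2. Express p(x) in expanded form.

p(x) = -3x^2 + 4x - 3

Write p(x) = ax^2 + bx + c. Substituting each data point gives a linear system:
  a - b + c = -10
  c = -3
  a + b + c = -2
Solving the system yields a = -3, b = 4, c = -3.
So p(x) = -3x^2 + 4x - 3.
Check: p(0) = -3. ✓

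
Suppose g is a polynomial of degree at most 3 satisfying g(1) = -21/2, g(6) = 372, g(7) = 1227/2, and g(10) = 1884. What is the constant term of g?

-6

Write g(t) = at^3 + bt^2 + ct + d. Substituting each data point gives a linear system:
  a + b + c + d = -21/2
  216a + 36b + 6c + d = 372
  343a + 49b + 7c + d = 1227/2
  1000a + 100b + 10c + d = 1884
Solving the system yields a = 2, b = -1/2, c = -6, d = -6.
So g(t) = 2t^3 - (1/2)t^2 - 6t - 6.
The constant term is -6.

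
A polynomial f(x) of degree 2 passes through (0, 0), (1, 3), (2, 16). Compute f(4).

Forward differences of the values at x = 0, 1, 2:
  f  : 0  3  16
  Δ  : 3  13
  Δ^2: 10
The second differences are constant, confirming degree 2.
Interpolating (Newton forward form) and evaluating at x = 4 gives f(4) = 72.

72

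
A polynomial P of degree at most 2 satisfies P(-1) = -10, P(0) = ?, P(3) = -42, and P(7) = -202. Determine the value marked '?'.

-6

The 3 known points determine the degree-2 polynomial uniquely.
Write P(u) = au^2 + bu + c. Substituting each data point gives a linear system:
  a - b + c = -10
  9a + 3b + c = -42
  49a + 7b + c = -202
Solving the system yields a = -4, b = 0, c = -6.
So P(u) = -4u^2 - 6.
Then P(0) = -6.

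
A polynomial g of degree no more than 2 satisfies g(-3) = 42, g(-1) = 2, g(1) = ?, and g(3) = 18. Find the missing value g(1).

On equispaced nodes a degree-2 polynomial has vanishing third forward difference, so
  - g(-3) + 3·g(-1) - 3·g(1) + g(3) = 0.
Substituting the known values and solving for g(1):
  -3·g(1) = 18
  g(1) = -6.

-6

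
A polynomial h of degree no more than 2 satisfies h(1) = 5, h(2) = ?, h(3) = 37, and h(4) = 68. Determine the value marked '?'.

On equispaced nodes a degree-2 polynomial has vanishing third forward difference, so
  - h(1) + 3·h(2) - 3·h(3) + h(4) = 0.
Substituting the known values and solving for h(2):
  3·h(2) = 48
  h(2) = 16.

16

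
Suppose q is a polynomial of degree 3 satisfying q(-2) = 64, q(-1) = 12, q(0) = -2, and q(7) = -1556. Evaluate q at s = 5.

-552

Write q(s) = as^3 + bs^2 + cs + d. Substituting each data point gives a linear system:
  -8a + 4b - 2c + d = 64
  -a + b - c + d = 12
  d = -2
  343a + 49b + 7c + d = -1556
Solving the system yields a = -5, b = 4, c = -5, d = -2.
So q(s) = -5s^3 + 4s^2 - 5s - 2.
Then q(5) = -552.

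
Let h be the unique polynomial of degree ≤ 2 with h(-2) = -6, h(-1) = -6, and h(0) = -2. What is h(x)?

Write h(x) = ax^2 + bx + c. Substituting each data point gives a linear system:
  4a - 2b + c = -6
  a - b + c = -6
  c = -2
Solving the system yields a = 2, b = 6, c = -2.
So h(x) = 2x^2 + 6x - 2.
Check: h(-2) = -6. ✓

h(x) = 2x^2 + 6x - 2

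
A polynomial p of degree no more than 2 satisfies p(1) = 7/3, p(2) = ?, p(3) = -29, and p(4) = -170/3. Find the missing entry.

-28/3

On equispaced nodes a degree-2 polynomial has vanishing third forward difference, so
  - p(1) + 3·p(2) - 3·p(3) + p(4) = 0.
Substituting the known values and solving for p(2):
  3·p(2) = -28
  p(2) = -28/3.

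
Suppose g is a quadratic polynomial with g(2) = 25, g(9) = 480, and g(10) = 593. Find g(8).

379

Write g(n) = an^2 + bn + c. Substituting each data point gives a linear system:
  4a + 2b + c = 25
  81a + 9b + c = 480
  100a + 10b + c = 593
Solving the system yields a = 6, b = -1, c = 3.
So g(n) = 6n^2 - n + 3.
Then g(8) = 379.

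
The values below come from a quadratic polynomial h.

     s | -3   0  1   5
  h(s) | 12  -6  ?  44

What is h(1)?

The 3 known points determine the degree-2 polynomial uniquely.
Write h(s) = as^2 + bs + c. Substituting each data point gives a linear system:
  9a - 3b + c = 12
  c = -6
  25a + 5b + c = 44
Solving the system yields a = 2, b = 0, c = -6.
So h(s) = 2s² - 6.
Then h(1) = -4.

-4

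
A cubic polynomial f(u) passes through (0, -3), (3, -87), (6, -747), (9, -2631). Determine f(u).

f(u) = -4u^3 + 4u^2 - 4u - 3

Write f(u) = au^3 + bu^2 + cu + d. Substituting each data point gives a linear system:
  d = -3
  27a + 9b + 3c + d = -87
  216a + 36b + 6c + d = -747
  729a + 81b + 9c + d = -2631
Solving the system yields a = -4, b = 4, c = -4, d = -3.
So f(u) = -4u^3 + 4u^2 - 4u - 3.
Check: f(6) = -747. ✓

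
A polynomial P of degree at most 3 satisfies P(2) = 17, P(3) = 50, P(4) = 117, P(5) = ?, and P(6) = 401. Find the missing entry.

230

On equispaced nodes a degree-3 polynomial has vanishing fourth forward difference, so
  P(2) - 4·P(3) + 6·P(4) - 4·P(5) + P(6) = 0.
Substituting the known values and solving for P(5):
  -4·P(5) = -920
  P(5) = 230.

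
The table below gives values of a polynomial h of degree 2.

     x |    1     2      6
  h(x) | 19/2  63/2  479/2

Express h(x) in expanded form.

h(x) = 6x^2 + 4x - 1/2

Write h(x) = ax^2 + bx + c. Substituting each data point gives a linear system:
  a + b + c = 19/2
  4a + 2b + c = 63/2
  36a + 6b + c = 479/2
Solving the system yields a = 6, b = 4, c = -1/2.
So h(x) = 6x^2 + 4x - 1/2.
Check: h(6) = 479/2. ✓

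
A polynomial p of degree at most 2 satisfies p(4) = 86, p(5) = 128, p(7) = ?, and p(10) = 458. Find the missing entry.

236

The 3 known points determine the degree-2 polynomial uniquely.
Write p(x) = ax^2 + bx + c. Substituting each data point gives a linear system:
  16a + 4b + c = 86
  25a + 5b + c = 128
  100a + 10b + c = 458
Solving the system yields a = 4, b = 6, c = -2.
So p(x) = 4x² + 6x - 2.
Then p(7) = 236.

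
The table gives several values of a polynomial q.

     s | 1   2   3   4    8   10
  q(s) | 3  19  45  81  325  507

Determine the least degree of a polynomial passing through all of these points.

2

Divided differences on the nodes 1, 2, 3, 4, 8, 10:
  order 0: 3  19  45  81  325  507
  order 1: 16  26  36  61  91
  order 2: 5  5  5  5
  order 3: 0  0  0
  order 4: 0  0
  order 5: 0
The order-2 divided differences are all 5 (nonzero) and every higher order vanishes, so the data lies on a polynomial of degree exactly 2.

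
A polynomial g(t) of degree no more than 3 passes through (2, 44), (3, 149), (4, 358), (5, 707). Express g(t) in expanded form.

Write g(t) = at^3 + bt^2 + ct + d. Substituting each data point gives a linear system:
  8a + 4b + 2c + d = 44
  27a + 9b + 3c + d = 149
  64a + 16b + 4c + d = 358
  125a + 25b + 5c + d = 707
Solving the system yields a = 6, b = -2, c = 1, d = 2.
So g(t) = 6t³ - 2t² + t + 2.
Check: g(5) = 707. ✓

g(t) = 6t^3 - 2t^2 + t + 2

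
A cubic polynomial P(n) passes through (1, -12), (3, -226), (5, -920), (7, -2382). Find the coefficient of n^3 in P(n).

Write P(n) = an^3 + bn^2 + cn + d. Substituting each data point gives a linear system:
  a + b + c + d = -12
  27a + 9b + 3c + d = -226
  125a + 25b + 5c + d = -920
  343a + 49b + 7c + d = -2382
Solving the system yields a = -6, b = -6, c = -5, d = 5.
So P(n) = -6n^3 - 6n^2 - 5n + 5.
The leading coefficient is -6.

-6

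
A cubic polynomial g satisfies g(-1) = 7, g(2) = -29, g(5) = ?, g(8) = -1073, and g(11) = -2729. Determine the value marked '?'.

The 4 known points determine the degree-3 polynomial uniquely.
Write g(s) = as^3 + bs^2 + cs + d. Substituting each data point gives a linear system:
  -a + b - c + d = 7
  8a + 4b + 2c + d = -29
  512a + 64b + 8c + d = -1073
  1331a + 121b + 11c + d = -2729
Solving the system yields a = -2, b = 0, c = -6, d = -1.
So g(s) = -2s³ - 6s - 1.
Then g(5) = -281.

-281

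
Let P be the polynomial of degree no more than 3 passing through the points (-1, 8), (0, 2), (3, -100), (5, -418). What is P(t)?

Write P(t) = at^3 + bt^2 + ct + d. Substituting each data point gives a linear system:
  -a + b - c + d = 8
  d = 2
  27a + 9b + 3c + d = -100
  125a + 25b + 5c + d = -418
Solving the system yields a = -3, b = -1, c = -4, d = 2.
So P(t) = -3t³ - t² - 4t + 2.
Check: P(5) = -418. ✓

P(t) = -3t^3 - t^2 - 4t + 2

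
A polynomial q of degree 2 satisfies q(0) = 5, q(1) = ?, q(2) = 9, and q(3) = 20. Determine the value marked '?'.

4

On equispaced nodes a degree-2 polynomial has vanishing third forward difference, so
  - q(0) + 3·q(1) - 3·q(2) + q(3) = 0.
Substituting the known values and solving for q(1):
  3·q(1) = 12
  q(1) = 4.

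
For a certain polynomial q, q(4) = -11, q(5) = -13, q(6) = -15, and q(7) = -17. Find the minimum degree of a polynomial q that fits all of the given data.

1

Forward differences of the values at x = 4, 5, 6, 7:
  q  : -11  -13  -15  -17
  Δ  : -2  -2  -2
  Δ^2: 0  0
  Δ^3: 0
The first differences are constant (-2) and nonzero, while all higher differences vanish, so the minimal degree is 1.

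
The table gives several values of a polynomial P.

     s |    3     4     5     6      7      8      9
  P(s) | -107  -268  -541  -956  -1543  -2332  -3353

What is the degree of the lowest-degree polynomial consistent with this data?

3

Forward differences of the values at s = 3, 4, 5, 6, 7, 8, 9:
  P  : -107  -268  -541  -956  -1543  -2332  -3353
  Δ  : -161  -273  -415  -587  -789  -1021
  Δ^2: -112  -142  -172  -202  -232
  Δ^3: -30  -30  -30  -30
  Δ^4: 0  0  0
  Δ^5: 0  0
  Δ^6: 0
The third differences are constant (-30) and nonzero, while all higher differences vanish, so the minimal degree is 3.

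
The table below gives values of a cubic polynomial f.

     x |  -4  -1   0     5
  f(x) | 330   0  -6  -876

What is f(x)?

Write f(x) = ax^3 + bx^2 + cx + d. Substituting each data point gives a linear system:
  -64a + 16b - 4c + d = 330
  -a + b - c + d = 0
  d = -6
  125a + 25b + 5c + d = -876
Solving the system yields a = -6, b = -4, c = -4, d = -6.
So f(x) = -6x^3 - 4x^2 - 4x - 6.
Check: f(-4) = 330. ✓

f(x) = -6x^3 - 4x^2 - 4x - 6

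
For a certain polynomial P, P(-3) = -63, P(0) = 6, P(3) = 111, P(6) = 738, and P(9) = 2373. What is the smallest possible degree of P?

Forward differences of the values at u = -3, 0, 3, 6, 9:
  P  : -63  6  111  738  2373
  Δ  : 69  105  627  1635
  Δ^2: 36  522  1008
  Δ^3: 486  486
  Δ^4: 0
The third differences are constant (486) and nonzero, while all higher differences vanish, so the minimal degree is 3.

3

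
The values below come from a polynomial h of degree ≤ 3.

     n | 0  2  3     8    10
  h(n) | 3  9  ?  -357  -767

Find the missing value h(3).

3

The 4 known points determine the degree-3 polynomial uniquely.
Write h(n) = an^3 + bn^2 + cn + d. Substituting each data point gives a linear system:
  d = 3
  8a + 4b + 2c + d = 9
  512a + 64b + 8c + d = -357
  1000a + 100b + 10c + d = -767
Solving the system yields a = -1, b = 2, c = 3, d = 3.
So h(n) = -n^3 + 2n^2 + 3n + 3.
Then h(3) = 3.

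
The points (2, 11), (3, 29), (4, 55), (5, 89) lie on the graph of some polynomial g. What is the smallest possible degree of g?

Forward differences of the values at t = 2, 3, 4, 5:
  g  : 11  29  55  89
  Δ  : 18  26  34
  Δ^2: 8  8
  Δ^3: 0
The second differences are constant (8) and nonzero, while all higher differences vanish, so the minimal degree is 2.

2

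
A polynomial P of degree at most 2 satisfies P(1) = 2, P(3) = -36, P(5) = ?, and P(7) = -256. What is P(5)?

On equispaced nodes a degree-2 polynomial has vanishing third forward difference, so
  - P(1) + 3·P(3) - 3·P(5) + P(7) = 0.
Substituting the known values and solving for P(5):
  -3·P(5) = 366
  P(5) = -122.

-122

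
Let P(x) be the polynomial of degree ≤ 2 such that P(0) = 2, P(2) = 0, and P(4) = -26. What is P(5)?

Using the Lagrange interpolation formula with nodes 0, 2, 4:
  L_0(x) = (x - 2)(x - 4) / 8
  L_1(x) = x(x - 4) / -4
  L_2(x) = x(x - 2) / 8
Then P(x) = 2·L_0(x) + 0·L_1(x) - 26·L_2(x).
Expanding and collecting terms gives P(x) = -3x^2 + 5x + 2.
Evaluating at x = 5: P(5) = -48.

-48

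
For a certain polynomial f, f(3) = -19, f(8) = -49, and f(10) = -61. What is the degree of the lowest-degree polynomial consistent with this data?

1

Divided differences on the nodes 3, 8, 10:
  order 0: -19  -49  -61
  order 1: -6  -6
  order 2: 0
The order-1 divided differences are all -6 (nonzero) and every higher order vanishes, so the data lies on a polynomial of degree exactly 1.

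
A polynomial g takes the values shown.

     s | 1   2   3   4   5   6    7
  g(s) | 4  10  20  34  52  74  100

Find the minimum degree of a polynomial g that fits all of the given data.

Forward differences of the values at s = 1, 2, 3, 4, 5, 6, 7:
  g  : 4  10  20  34  52  74  100
  Δ  : 6  10  14  18  22  26
  Δ^2: 4  4  4  4  4
  Δ^3: 0  0  0  0
  Δ^4: 0  0  0
  Δ^5: 0  0
  Δ^6: 0
The second differences are constant (4) and nonzero, while all higher differences vanish, so the minimal degree is 2.

2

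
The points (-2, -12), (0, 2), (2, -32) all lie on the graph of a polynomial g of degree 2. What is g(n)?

Write g(n) = an^2 + bn + c. Substituting each data point gives a linear system:
  4a - 2b + c = -12
  c = 2
  4a + 2b + c = -32
Solving the system yields a = -6, b = -5, c = 2.
So g(n) = -6n^2 - 5n + 2.
Check: g(2) = -32. ✓

g(n) = -6n^2 - 5n + 2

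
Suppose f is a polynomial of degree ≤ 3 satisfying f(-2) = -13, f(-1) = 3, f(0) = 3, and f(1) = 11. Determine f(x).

f(x) = 4x^3 + 4x^2 + 3

Write f(x) = ax^3 + bx^2 + cx + d. Substituting each data point gives a linear system:
  -8a + 4b - 2c + d = -13
  -a + b - c + d = 3
  d = 3
  a + b + c + d = 11
Solving the system yields a = 4, b = 4, c = 0, d = 3.
So f(x) = 4x³ + 4x² + 3.
Check: f(-1) = 3. ✓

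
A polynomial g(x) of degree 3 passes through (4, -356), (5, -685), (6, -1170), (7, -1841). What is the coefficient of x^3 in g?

Write g(x) = ax^3 + bx^2 + cx + d. Substituting each data point gives a linear system:
  64a + 16b + 4c + d = -356
  125a + 25b + 5c + d = -685
  216a + 36b + 6c + d = -1170
  343a + 49b + 7c + d = -1841
Solving the system yields a = -5, b = -3, c = 3, d = 0.
So g(x) = -5x^3 - 3x^2 + 3x.
The leading coefficient is -5.

-5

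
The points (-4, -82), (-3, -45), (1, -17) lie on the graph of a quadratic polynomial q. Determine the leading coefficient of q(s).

-6

Write q(s) = as^2 + bs + c. Substituting each data point gives a linear system:
  16a - 4b + c = -82
  9a - 3b + c = -45
  a + b + c = -17
Solving the system yields a = -6, b = -5, c = -6.
So q(s) = -6s^2 - 5s - 6.
The leading coefficient is -6.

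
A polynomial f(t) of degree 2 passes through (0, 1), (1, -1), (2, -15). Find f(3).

Write f(t) = at^2 + bt + c. Substituting each data point gives a linear system:
  c = 1
  a + b + c = -1
  4a + 2b + c = -15
Solving the system yields a = -6, b = 4, c = 1.
So f(t) = -6t^2 + 4t + 1.
Then f(3) = -41.

-41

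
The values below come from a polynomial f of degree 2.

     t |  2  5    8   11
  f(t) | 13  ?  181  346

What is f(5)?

70

The 3 known points determine the degree-2 polynomial uniquely.
Write f(t) = at^2 + bt + c. Substituting each data point gives a linear system:
  4a + 2b + c = 13
  64a + 8b + c = 181
  121a + 11b + c = 346
Solving the system yields a = 3, b = -2, c = 5.
So f(t) = 3t^2 - 2t + 5.
Then f(5) = 70.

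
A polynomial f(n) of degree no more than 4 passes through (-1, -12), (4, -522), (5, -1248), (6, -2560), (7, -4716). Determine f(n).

f(n) = -2n^4 + n^3 - 6n^2 + 5n + 2

Write f(n) = an^4 + bn^3 + cn^2 + dn + e. Substituting each data point gives a linear system:
  a - b + c - d + e = -12
  256a + 64b + 16c + 4d + e = -522
  625a + 125b + 25c + 5d + e = -1248
  1296a + 216b + 36c + 6d + e = -2560
  2401a + 343b + 49c + 7d + e = -4716
Solving the system yields a = -2, b = 1, c = -6, d = 5, e = 2.
So f(n) = -2n^4 + n^3 - 6n^2 + 5n + 2.
Check: f(-1) = -12. ✓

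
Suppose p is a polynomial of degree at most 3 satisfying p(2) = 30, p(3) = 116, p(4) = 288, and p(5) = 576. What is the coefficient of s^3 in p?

5

Write p(s) = as^3 + bs^2 + cs + d. Substituting each data point gives a linear system:
  8a + 4b + 2c + d = 30
  27a + 9b + 3c + d = 116
  64a + 16b + 4c + d = 288
  125a + 25b + 5c + d = 576
Solving the system yields a = 5, b = -2, c = 1, d = -4.
So p(s) = 5s³ - 2s² + s - 4.
The leading coefficient is 5.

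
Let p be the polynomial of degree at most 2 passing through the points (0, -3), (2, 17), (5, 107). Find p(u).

p(u) = 4u^2 + 2u - 3

Write p(u) = au^2 + bu + c. Substituting each data point gives a linear system:
  c = -3
  4a + 2b + c = 17
  25a + 5b + c = 107
Solving the system yields a = 4, b = 2, c = -3.
So p(u) = 4u^2 + 2u - 3.
Check: p(5) = 107. ✓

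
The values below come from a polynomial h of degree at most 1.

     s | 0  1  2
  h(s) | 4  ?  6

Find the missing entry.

The 2 known points determine the degree-1 polynomial uniquely.
Write h(s) = as + b. Substituting each data point gives a linear system:
  b = 4
  2a + b = 6
Solving the system yields a = 1, b = 4.
So h(s) = s + 4.
Then h(1) = 5.

5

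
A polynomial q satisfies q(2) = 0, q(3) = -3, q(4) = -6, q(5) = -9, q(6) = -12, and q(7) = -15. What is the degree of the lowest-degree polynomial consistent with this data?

1

Forward differences of the values at u = 2, 3, 4, 5, 6, 7:
  q  : 0  -3  -6  -9  -12  -15
  Δ  : -3  -3  -3  -3  -3
  Δ^2: 0  0  0  0
  Δ^3: 0  0  0
  Δ^4: 0  0
  Δ^5: 0
The first differences are constant (-3) and nonzero, while all higher differences vanish, so the minimal degree is 1.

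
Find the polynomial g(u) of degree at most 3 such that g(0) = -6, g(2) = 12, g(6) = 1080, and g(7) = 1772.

g(u) = 6u^3 - 5u^2 - 5u - 6

Using the Lagrange interpolation formula with nodes 0, 2, 6, 7:
  L_0(u) = (u - 2)(u - 6)(u - 7) / -84
  L_1(u) = u(u - 6)(u - 7) / 40
  L_2(u) = u(u - 2)(u - 7) / -24
  L_3(u) = u(u - 2)(u - 6) / 35
Then g(u) = -6·L_0(u) + 12·L_1(u) + 1080·L_2(u) + 1772·L_3(u).
Expanding and collecting terms gives g(u) = 6u³ - 5u² - 5u - 6.
Check: g(2) = 12. ✓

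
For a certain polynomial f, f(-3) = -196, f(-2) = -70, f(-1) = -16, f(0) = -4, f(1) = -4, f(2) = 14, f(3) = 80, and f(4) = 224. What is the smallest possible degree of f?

3

Forward differences of the values at x = -3, -2, -1, 0, 1, 2, 3, 4:
  f  : -196  -70  -16  -4  -4  14  80  224
  Δ  : 126  54  12  0  18  66  144
  Δ^2: -72  -42  -12  18  48  78
  Δ^3: 30  30  30  30  30
  Δ^4: 0  0  0  0
  Δ^5: 0  0  0
  Δ^6: 0  0
  Δ^7: 0
The third differences are constant (30) and nonzero, while all higher differences vanish, so the minimal degree is 3.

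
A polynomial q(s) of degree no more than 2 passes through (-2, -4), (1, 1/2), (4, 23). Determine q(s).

q(s) = s^2 + (5/2)s - 3

Write q(s) = as^2 + bs + c. Substituting each data point gives a linear system:
  4a - 2b + c = -4
  a + b + c = 1/2
  16a + 4b + c = 23
Solving the system yields a = 1, b = 5/2, c = -3.
So q(s) = s² + (5/2)s - 3.
Check: q(4) = 23. ✓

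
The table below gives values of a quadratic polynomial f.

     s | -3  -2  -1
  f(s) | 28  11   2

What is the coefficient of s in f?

Write f(s) = as^2 + bs + c. Substituting each data point gives a linear system:
  9a - 3b + c = 28
  4a - 2b + c = 11
  a - b + c = 2
Solving the system yields a = 4, b = 3, c = 1.
So f(s) = 4s² + 3s + 1.
The coefficient of s is 3.

3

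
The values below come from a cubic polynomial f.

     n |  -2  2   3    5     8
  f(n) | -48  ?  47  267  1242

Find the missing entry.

The 4 known points determine the degree-3 polynomial uniquely.
Write f(n) = an^3 + bn^2 + cn + d. Substituting each data point gives a linear system:
  -8a + 4b - 2c + d = -48
  27a + 9b + 3c + d = 47
  125a + 25b + 5c + d = 267
  512a + 64b + 8c + d = 1242
Solving the system yields a = 3, b = -5, c = 3, d = 2.
So f(n) = 3n^3 - 5n^2 + 3n + 2.
Then f(2) = 12.

12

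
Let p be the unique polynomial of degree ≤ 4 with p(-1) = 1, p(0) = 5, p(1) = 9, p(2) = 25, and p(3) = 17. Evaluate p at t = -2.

-63

Write p(t) = at^4 + bt^3 + ct^2 + dt + e. Substituting each data point gives a linear system:
  a - b + c - d + e = 1
  e = 5
  a + b + c + d + e = 9
  16a + 8b + 4c + 2d + e = 25
  81a + 27b + 9c + 3d + e = 17
Solving the system yields a = -2, b = 6, c = 2, d = -2, e = 5.
So p(t) = -2t^4 + 6t^3 + 2t^2 - 2t + 5.
Then p(-2) = -63.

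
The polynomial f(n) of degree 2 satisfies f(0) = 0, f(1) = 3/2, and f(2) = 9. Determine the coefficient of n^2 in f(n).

Write f(n) = an^2 + bn + c. Substituting each data point gives a linear system:
  c = 0
  a + b + c = 3/2
  4a + 2b + c = 9
Solving the system yields a = 3, b = -3/2, c = 0.
So f(n) = 3n² - (3/2)n.
The leading coefficient is 3.

3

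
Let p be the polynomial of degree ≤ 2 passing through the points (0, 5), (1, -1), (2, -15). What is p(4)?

Using the Lagrange interpolation formula with nodes 0, 1, 2:
  L_0(u) = (u - 1)(u - 2) / 2
  L_1(u) = u(u - 2) / -1
  L_2(u) = u(u - 1) / 2
Then p(u) = 5·L_0(u) - 1·L_1(u) - 15·L_2(u).
Expanding and collecting terms gives p(u) = -4u^2 - 2u + 5.
Evaluating at u = 4: p(4) = -67.

-67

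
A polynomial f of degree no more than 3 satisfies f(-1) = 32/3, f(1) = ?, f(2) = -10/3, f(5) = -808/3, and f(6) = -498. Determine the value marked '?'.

The 4 known points determine the degree-3 polynomial uniquely.
Write f(x) = ax^3 + bx^2 + cx + d. Substituting each data point gives a linear system:
  -a + b - c + d = 32/3
  8a + 4b + 2c + d = -10/3
  125a + 25b + 5c + d = -808/3
  216a + 36b + 6c + d = -498
Solving the system yields a = -3, b = 4, c = 1/3, d = 4.
So f(x) = -3x^3 + 4x^2 + (1/3)x + 4.
Then f(1) = 16/3.

16/3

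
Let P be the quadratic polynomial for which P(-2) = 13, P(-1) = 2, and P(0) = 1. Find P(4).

97

Forward differences of the values at x = -2, -1, 0:
  P  : 13  2  1
  Δ  : -11  -1
  Δ^2: 10
The second differences are constant, confirming degree 2.
Interpolating (Newton forward form) and evaluating at x = 4 gives P(4) = 97.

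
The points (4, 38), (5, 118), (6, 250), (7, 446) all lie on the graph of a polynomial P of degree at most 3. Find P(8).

718

Forward differences of the values at n = 4, 5, 6, 7:
  P  : 38  118  250  446
  Δ  : 80  132  196
  Δ^2: 52  64
  Δ^3: 12
The third differences are constant, confirming degree 3.
Interpolating (Newton forward form) and evaluating at n = 8 gives P(8) = 718.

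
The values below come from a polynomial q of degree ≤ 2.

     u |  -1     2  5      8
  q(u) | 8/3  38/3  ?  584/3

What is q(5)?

On equispaced nodes a degree-2 polynomial has vanishing third forward difference, so
  - q(-1) + 3·q(2) - 3·q(5) + q(8) = 0.
Substituting the known values and solving for q(5):
  -3·q(5) = -230
  q(5) = 230/3.

230/3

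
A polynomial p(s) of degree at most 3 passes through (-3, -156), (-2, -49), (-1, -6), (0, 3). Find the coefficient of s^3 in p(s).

Write p(s) = as^3 + bs^2 + cs + d. Substituting each data point gives a linear system:
  -27a + 9b - 3c + d = -156
  -8a + 4b - 2c + d = -49
  -a + b - c + d = -6
  d = 3
Solving the system yields a = 5, b = -2, c = 2, d = 3.
So p(s) = 5s^3 - 2s^2 + 2s + 3.
The leading coefficient is 5.

5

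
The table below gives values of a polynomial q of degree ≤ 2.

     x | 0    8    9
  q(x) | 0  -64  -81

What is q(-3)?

-9

Write q(x) = ax^2 + bx + c. Substituting each data point gives a linear system:
  c = 0
  64a + 8b + c = -64
  81a + 9b + c = -81
Solving the system yields a = -1, b = 0, c = 0.
So q(x) = -x^2.
Then q(-3) = -9.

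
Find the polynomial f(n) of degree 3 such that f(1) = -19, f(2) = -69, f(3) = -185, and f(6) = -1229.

Write f(n) = an^3 + bn^2 + cn + d. Substituting each data point gives a linear system:
  a + b + c + d = -19
  8a + 4b + 2c + d = -69
  27a + 9b + 3c + d = -185
  216a + 36b + 6c + d = -1229
Solving the system yields a = -5, b = -3, c = -6, d = -5.
So f(n) = -5n³ - 3n² - 6n - 5.
Check: f(3) = -185. ✓

f(n) = -5n^3 - 3n^2 - 6n - 5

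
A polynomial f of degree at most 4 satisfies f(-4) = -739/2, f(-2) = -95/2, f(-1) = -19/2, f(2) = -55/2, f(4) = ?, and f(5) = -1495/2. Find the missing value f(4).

-659/2

The 5 known points determine the degree-4 polynomial uniquely.
Write f(s) = as^4 + bs^3 + cs^2 + ds + e. Substituting each data point gives a linear system:
  256a - 64b + 16c - 4d + e = -739/2
  16a - 8b + 4c - 2d + e = -95/2
  a - b + c - d + e = -19/2
  16a + 8b + 4c + 2d + e = -55/2
  625a + 125b + 25c + 5d + e = -1495/2
Solving the system yields a = -1, b = 0, c = -6, d = 5, e = 5/2.
So f(s) = -s^4 - 6s^2 + 5s + 5/2.
Then f(4) = -659/2.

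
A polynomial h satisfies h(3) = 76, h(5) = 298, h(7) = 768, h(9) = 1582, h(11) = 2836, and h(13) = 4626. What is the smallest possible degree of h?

3

Forward differences of the values at t = 3, 5, 7, 9, 11, 13:
  h  : 76  298  768  1582  2836  4626
  Δ  : 222  470  814  1254  1790
  Δ^2: 248  344  440  536
  Δ^3: 96  96  96
  Δ^4: 0  0
  Δ^5: 0
The third differences are constant (96) and nonzero, while all higher differences vanish, so the minimal degree is 3.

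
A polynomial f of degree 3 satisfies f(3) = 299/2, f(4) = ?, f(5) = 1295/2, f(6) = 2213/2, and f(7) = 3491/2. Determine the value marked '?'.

677/2

The 4 known points determine the degree-3 polynomial uniquely.
Write f(u) = au^3 + bu^2 + cu + d. Substituting each data point gives a linear system:
  27a + 9b + 3c + d = 299/2
  125a + 25b + 5c + d = 1295/2
  216a + 36b + 6c + d = 2213/2
  343a + 49b + 7c + d = 3491/2
Solving the system yields a = 5, b = 0, c = 4, d = 5/2.
So f(u) = 5u^3 + 4u + 5/2.
Then f(4) = 677/2.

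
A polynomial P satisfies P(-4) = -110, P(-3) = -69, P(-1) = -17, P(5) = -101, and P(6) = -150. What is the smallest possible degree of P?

Divided differences on the nodes -4, -3, -1, 5, 6:
  order 0: -110  -69  -17  -101  -150
  order 1: 41  26  -14  -49
  order 2: -5  -5  -5
  order 3: 0  0
  order 4: 0
The order-2 divided differences are all -5 (nonzero) and every higher order vanishes, so the data lies on a polynomial of degree exactly 2.

2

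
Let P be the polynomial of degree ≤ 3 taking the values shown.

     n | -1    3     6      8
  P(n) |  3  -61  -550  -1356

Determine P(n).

P(n) = -3n^3 + 3n^2 - n - 4

Write P(n) = an^3 + bn^2 + cn + d. Substituting each data point gives a linear system:
  -a + b - c + d = 3
  27a + 9b + 3c + d = -61
  216a + 36b + 6c + d = -550
  512a + 64b + 8c + d = -1356
Solving the system yields a = -3, b = 3, c = -1, d = -4.
So P(n) = -3n³ + 3n² - n - 4.
Check: P(-1) = 3. ✓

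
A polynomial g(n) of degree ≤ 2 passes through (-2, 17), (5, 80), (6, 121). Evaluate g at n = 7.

Using the Lagrange interpolation formula with nodes -2, 5, 6:
  L_0(n) = (n - 5)(n - 6) / 56
  L_1(n) = (n + 2)(n - 6) / -7
  L_2(n) = (n + 2)(n - 5) / 8
Then g(n) = 17·L_0(n) + 80·L_1(n) + 121·L_2(n).
Expanding and collecting terms gives g(n) = 4n² - 3n - 5.
Evaluating at n = 7: g(7) = 170.

170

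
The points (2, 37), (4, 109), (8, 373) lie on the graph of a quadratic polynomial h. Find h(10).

Write h(s) = as^2 + bs + c. Substituting each data point gives a linear system:
  4a + 2b + c = 37
  16a + 4b + c = 109
  64a + 8b + c = 373
Solving the system yields a = 5, b = 6, c = 5.
So h(s) = 5s² + 6s + 5.
Then h(10) = 565.

565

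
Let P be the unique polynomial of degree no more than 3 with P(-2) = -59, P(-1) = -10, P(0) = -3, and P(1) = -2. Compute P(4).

325

Write P(n) = an^3 + bn^2 + cn + d. Substituting each data point gives a linear system:
  -8a + 4b - 2c + d = -59
  -a + b - c + d = -10
  d = -3
  a + b + c + d = -2
Solving the system yields a = 6, b = -3, c = -2, d = -3.
So P(n) = 6n^3 - 3n^2 - 2n - 3.
Then P(4) = 325.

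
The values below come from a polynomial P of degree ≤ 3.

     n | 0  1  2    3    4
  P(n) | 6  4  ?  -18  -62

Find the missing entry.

0

The 4 known points determine the degree-3 polynomial uniquely.
Write P(n) = an^3 + bn^2 + cn + d. Substituting each data point gives a linear system:
  d = 6
  a + b + c + d = 4
  27a + 9b + 3c + d = -18
  64a + 16b + 4c + d = -62
Solving the system yields a = -2, b = 5, c = -5, d = 6.
So P(n) = -2n^3 + 5n^2 - 5n + 6.
Then P(2) = 0.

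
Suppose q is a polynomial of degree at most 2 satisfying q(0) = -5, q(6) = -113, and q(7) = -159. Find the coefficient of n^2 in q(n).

Write q(n) = an^2 + bn + c. Substituting each data point gives a linear system:
  c = -5
  36a + 6b + c = -113
  49a + 7b + c = -159
Solving the system yields a = -4, b = 6, c = -5.
So q(n) = -4n^2 + 6n - 5.
The leading coefficient is -4.

-4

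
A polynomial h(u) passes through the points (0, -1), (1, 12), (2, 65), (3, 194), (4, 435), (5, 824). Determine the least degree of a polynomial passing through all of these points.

3

Forward differences of the values at u = 0, 1, 2, 3, 4, 5:
  h  : -1  12  65  194  435  824
  Δ  : 13  53  129  241  389
  Δ^2: 40  76  112  148
  Δ^3: 36  36  36
  Δ^4: 0  0
  Δ^5: 0
The third differences are constant (36) and nonzero, while all higher differences vanish, so the minimal degree is 3.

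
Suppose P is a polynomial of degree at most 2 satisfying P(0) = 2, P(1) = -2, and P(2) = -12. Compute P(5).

Write P(x) = ax^2 + bx + c. Substituting each data point gives a linear system:
  c = 2
  a + b + c = -2
  4a + 2b + c = -12
Solving the system yields a = -3, b = -1, c = 2.
So P(x) = -3x^2 - x + 2.
Then P(5) = -78.

-78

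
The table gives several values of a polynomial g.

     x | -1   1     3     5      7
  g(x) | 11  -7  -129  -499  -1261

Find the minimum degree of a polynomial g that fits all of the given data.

Forward differences of the values at x = -1, 1, 3, 5, 7:
  g  : 11  -7  -129  -499  -1261
  Δ  : -18  -122  -370  -762
  Δ^2: -104  -248  -392
  Δ^3: -144  -144
  Δ^4: 0
The third differences are constant (-144) and nonzero, while all higher differences vanish, so the minimal degree is 3.

3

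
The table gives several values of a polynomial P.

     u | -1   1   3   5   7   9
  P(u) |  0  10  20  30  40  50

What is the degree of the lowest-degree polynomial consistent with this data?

Forward differences of the values at u = -1, 1, 3, 5, 7, 9:
  P  : 0  10  20  30  40  50
  Δ  : 10  10  10  10  10
  Δ^2: 0  0  0  0
  Δ^3: 0  0  0
  Δ^4: 0  0
  Δ^5: 0
The first differences are constant (10) and nonzero, while all higher differences vanish, so the minimal degree is 1.

1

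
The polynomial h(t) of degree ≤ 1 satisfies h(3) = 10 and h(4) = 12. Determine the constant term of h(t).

Write h(t) = at + b. Substituting each data point gives a linear system:
  3a + b = 10
  4a + b = 12
Solving the system yields a = 2, b = 4.
So h(t) = 2t + 4.
The constant term is 4.

4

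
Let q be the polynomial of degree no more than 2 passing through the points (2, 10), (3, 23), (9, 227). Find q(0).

2

Write q(t) = at^2 + bt + c. Substituting each data point gives a linear system:
  4a + 2b + c = 10
  9a + 3b + c = 23
  81a + 9b + c = 227
Solving the system yields a = 3, b = -2, c = 2.
So q(t) = 3t^2 - 2t + 2.
Then q(0) = 2.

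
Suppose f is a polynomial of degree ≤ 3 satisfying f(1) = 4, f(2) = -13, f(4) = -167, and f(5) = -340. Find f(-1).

Write f(u) = au^3 + bu^2 + cu + d. Substituting each data point gives a linear system:
  a + b + c + d = 4
  8a + 4b + 2c + d = -13
  64a + 16b + 4c + d = -167
  125a + 25b + 5c + d = -340
Solving the system yields a = -3, b = 1, c = 1, d = 5.
So f(u) = -3u^3 + u^2 + u + 5.
Then f(-1) = 8.

8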